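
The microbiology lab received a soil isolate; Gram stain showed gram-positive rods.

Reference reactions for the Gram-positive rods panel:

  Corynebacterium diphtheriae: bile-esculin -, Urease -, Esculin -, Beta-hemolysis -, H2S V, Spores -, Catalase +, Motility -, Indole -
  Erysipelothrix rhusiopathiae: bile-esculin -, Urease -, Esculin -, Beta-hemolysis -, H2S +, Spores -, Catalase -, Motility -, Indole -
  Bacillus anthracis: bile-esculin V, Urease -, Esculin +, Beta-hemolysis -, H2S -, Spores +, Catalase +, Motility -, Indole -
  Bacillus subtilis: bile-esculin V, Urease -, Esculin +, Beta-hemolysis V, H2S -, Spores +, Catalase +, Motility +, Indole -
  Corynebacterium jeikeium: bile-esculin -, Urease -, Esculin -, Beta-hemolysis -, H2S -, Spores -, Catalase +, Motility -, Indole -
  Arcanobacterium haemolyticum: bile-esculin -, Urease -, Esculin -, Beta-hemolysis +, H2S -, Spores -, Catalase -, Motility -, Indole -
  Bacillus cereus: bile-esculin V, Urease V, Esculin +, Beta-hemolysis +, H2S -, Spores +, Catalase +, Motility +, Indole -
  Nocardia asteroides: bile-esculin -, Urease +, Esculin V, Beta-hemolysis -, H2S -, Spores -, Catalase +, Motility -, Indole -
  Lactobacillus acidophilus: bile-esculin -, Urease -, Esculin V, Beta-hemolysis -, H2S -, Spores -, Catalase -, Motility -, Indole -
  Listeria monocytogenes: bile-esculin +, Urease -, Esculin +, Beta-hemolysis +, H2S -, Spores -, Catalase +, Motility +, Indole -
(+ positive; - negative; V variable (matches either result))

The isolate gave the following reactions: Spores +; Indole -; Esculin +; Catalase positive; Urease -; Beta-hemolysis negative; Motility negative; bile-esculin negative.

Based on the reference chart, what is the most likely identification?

Bacillus anthracis

Spores +: excludes 7 organisms — 3 left.
Beta-hemolysis -: excludes Bacillus cereus — 2 left.
Esculin +: all 2 remaining candidates are consistent.
Indole -: all 2 remaining candidates are consistent.
bile-esculin -: all 2 remaining candidates are consistent.
Urease -: all 2 remaining candidates are consistent.
Catalase +: all 2 remaining candidates are consistent.
Motility -: excludes Bacillus subtilis — 1 left.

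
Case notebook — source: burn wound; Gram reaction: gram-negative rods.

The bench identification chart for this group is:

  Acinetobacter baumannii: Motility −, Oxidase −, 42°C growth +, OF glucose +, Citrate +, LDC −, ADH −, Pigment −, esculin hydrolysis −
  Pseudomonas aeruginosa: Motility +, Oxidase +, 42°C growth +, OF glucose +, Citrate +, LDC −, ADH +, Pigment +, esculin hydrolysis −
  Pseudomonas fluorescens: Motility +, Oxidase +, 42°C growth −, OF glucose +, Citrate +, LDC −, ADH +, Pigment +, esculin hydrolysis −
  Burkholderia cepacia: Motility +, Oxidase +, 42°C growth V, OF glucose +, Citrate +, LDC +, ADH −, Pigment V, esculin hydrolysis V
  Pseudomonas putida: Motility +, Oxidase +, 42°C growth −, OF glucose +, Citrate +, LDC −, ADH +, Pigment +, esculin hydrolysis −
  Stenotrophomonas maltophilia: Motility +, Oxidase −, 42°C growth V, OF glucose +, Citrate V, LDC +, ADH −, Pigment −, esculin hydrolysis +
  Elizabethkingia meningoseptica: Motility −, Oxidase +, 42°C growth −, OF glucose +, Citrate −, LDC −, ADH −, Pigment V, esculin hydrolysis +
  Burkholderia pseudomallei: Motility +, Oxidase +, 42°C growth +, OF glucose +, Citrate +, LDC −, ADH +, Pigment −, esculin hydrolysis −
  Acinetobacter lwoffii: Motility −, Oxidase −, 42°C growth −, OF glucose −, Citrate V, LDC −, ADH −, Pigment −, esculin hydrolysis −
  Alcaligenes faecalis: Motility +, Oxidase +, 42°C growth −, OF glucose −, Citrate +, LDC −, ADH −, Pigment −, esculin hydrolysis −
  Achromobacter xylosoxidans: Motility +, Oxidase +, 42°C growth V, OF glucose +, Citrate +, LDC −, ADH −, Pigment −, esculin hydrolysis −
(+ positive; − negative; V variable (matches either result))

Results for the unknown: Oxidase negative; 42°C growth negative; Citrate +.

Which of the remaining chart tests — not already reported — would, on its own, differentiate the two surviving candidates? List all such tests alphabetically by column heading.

esculin hydrolysis, LDC, Motility, OF glucose

Citrate +: excludes Elizabethkingia meningoseptica — 10 left.
Oxidase −: excludes 7 organisms — 3 left.
42°C growth −: excludes Acinetobacter baumannii — 2 left.
Two candidates remain: Acinetobacter lwoffii and Stenotrophomonas maltophilia.
  Motility: Acinetobacter lwoffii −, Stenotrophomonas maltophilia + — discriminates.
  OF glucose: Acinetobacter lwoffii −, Stenotrophomonas maltophilia + — discriminates.
  LDC: Acinetobacter lwoffii −, Stenotrophomonas maltophilia + — discriminates.
  ADH: − vs − — same for both, does not separate.
  Pigment: − vs − — same for both, does not separate.
  esculin hydrolysis: Acinetobacter lwoffii −, Stenotrophomonas maltophilia + — discriminates.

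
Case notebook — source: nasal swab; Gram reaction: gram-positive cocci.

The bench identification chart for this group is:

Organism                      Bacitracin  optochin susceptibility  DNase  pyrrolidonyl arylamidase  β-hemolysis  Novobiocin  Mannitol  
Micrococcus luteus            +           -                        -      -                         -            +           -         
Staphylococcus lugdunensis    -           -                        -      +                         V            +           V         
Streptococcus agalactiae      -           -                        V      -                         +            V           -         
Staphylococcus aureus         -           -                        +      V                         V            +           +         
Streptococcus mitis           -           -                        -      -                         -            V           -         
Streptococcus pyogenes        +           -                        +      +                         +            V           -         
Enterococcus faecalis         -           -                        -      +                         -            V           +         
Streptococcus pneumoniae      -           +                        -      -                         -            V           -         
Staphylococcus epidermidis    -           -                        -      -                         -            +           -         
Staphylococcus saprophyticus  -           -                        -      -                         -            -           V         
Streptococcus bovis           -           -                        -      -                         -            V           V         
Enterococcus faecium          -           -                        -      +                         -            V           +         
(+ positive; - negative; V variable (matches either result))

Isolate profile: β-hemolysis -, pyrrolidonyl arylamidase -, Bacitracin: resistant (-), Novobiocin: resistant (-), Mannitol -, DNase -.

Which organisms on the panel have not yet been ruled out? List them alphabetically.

Staphylococcus saprophyticus, Streptococcus bovis, Streptococcus mitis, Streptococcus pneumoniae

Novobiocin -: excludes Micrococcus luteus, Staphylococcus lugdunensis, Staphylococcus aureus, Staphylococcus epidermidis — 8 left.
DNase -: excludes Streptococcus pyogenes — 7 left.
Mannitol -: excludes Enterococcus faecalis, Enterococcus faecium — 5 left.
β-hemolysis -: excludes Streptococcus agalactiae — 4 left.
pyrrolidonyl arylamidase -: all 4 remaining candidates are consistent.
Bacitracin -: all 4 remaining candidates are consistent.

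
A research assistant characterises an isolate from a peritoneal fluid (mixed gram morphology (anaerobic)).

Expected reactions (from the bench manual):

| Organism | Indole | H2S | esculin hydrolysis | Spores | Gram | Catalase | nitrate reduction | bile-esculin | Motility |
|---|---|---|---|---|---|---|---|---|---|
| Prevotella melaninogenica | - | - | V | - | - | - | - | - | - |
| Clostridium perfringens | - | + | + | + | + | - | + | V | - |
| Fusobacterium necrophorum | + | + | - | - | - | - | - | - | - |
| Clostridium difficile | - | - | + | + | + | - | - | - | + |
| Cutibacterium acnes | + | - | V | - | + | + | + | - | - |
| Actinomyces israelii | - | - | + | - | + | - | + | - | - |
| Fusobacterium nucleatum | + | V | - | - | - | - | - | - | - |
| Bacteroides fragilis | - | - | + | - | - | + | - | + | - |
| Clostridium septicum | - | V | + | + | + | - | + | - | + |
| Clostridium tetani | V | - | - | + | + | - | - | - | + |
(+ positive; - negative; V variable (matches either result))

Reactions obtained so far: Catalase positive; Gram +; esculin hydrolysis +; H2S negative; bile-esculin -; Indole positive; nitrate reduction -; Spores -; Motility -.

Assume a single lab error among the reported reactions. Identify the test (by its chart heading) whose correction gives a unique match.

nitrate reduction

As reported, no row in the chart matches all 9 reactions.
Reversing esculin hydrolysis → still no organism matches.
Reversing Motility → still no organism matches.
Reversing nitrate reduction (to +) → unique match: Cutibacterium acnes.
Reversing Gram → still no organism matches.
Reversing Spores → still no organism matches.
Reversing bile-esculin → still no organism matches.
Reversing H2S → still no organism matches.
Reversing Indole → still no organism matches.
Reversing Catalase → still no organism matches.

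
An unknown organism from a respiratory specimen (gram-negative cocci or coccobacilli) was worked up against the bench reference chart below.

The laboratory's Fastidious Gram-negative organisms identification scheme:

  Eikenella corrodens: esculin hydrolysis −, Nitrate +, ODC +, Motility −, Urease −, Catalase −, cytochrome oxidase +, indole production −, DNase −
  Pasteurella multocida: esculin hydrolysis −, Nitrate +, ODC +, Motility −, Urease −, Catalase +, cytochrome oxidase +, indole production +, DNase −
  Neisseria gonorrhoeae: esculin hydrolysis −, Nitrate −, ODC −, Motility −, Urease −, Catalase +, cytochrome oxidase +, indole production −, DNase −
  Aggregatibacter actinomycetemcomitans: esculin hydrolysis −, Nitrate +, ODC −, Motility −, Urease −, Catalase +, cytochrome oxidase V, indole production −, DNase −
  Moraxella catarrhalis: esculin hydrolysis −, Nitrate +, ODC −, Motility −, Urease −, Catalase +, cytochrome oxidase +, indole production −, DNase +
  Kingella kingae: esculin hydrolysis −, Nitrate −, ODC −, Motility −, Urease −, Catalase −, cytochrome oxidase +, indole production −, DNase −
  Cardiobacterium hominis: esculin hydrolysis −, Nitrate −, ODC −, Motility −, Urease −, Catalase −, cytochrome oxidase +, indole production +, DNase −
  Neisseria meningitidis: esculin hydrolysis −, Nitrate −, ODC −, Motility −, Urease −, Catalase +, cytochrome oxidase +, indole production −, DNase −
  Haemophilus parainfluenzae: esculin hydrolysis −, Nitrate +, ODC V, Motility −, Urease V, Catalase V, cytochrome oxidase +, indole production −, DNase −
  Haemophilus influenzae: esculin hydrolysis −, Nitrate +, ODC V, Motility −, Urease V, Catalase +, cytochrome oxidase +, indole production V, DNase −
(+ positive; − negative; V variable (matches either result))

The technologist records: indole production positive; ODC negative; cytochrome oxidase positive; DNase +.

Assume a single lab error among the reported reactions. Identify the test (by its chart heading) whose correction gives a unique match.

As reported, no row in the chart matches all 4 reactions.
Reversing DNase → 2 organisms match (not unique).
Reversing cytochrome oxidase → still no organism matches.
Reversing ODC → still no organism matches.
Reversing indole production (to −) → unique match: Moraxella catarrhalis.

indole production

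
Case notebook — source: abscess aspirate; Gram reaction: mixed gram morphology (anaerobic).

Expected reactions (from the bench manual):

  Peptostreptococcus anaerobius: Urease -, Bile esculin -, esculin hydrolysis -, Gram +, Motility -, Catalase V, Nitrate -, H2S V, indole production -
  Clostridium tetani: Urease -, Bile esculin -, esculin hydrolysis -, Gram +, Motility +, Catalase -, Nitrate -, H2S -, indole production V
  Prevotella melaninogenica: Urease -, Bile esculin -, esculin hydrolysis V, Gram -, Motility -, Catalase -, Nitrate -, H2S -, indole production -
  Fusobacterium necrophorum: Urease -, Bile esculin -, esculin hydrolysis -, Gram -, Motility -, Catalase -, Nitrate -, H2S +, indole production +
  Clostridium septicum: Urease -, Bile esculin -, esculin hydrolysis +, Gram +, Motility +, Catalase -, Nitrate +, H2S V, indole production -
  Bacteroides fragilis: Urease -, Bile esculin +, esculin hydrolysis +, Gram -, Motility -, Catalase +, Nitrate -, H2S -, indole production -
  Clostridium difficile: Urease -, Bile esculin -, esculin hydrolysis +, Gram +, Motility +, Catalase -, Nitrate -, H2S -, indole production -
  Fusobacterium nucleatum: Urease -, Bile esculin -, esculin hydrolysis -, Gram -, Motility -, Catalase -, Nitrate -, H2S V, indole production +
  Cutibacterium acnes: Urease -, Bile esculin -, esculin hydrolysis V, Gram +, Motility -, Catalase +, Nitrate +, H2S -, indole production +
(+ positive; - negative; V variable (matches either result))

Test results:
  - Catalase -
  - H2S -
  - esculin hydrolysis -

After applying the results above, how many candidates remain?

Catalase -: excludes Bacteroides fragilis, Cutibacterium acnes — 7 left.
esculin hydrolysis -: excludes Clostridium septicum, Clostridium difficile — 5 left.
H2S -: excludes Fusobacterium necrophorum — 4 left.
Still consistent: Clostridium tetani, Fusobacterium nucleatum, Peptostreptococcus anaerobius, Prevotella melaninogenica.

4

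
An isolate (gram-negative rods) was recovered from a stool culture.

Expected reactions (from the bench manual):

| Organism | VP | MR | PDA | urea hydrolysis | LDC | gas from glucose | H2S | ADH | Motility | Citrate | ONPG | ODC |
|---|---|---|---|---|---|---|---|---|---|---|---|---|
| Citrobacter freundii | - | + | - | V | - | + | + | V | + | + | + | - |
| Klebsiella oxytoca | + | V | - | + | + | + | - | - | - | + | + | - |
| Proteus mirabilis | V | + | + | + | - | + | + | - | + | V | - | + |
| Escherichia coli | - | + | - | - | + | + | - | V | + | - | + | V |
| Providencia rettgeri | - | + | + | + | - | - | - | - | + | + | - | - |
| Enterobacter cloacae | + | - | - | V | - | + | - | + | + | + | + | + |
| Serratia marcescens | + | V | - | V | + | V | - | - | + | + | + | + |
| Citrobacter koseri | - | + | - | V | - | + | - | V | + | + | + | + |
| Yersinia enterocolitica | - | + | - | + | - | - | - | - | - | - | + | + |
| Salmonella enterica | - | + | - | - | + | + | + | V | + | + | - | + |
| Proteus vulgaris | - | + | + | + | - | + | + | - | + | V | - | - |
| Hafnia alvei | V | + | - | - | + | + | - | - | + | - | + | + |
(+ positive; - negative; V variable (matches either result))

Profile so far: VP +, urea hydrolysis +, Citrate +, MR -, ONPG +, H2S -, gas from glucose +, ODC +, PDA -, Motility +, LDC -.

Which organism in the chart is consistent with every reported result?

Enterobacter cloacae

MR -: excludes 9 organisms — 3 left.
H2S -: all 3 remaining candidates are consistent.
gas from glucose +: all 3 remaining candidates are consistent.
LDC -: excludes Klebsiella oxytoca, Serratia marcescens — 1 left.
PDA -: the one remaining candidate is consistent.
Motility +: the one remaining candidate is consistent.
VP +: the one remaining candidate is consistent.
ODC +: the one remaining candidate is consistent.
urea hydrolysis +: the one remaining candidate is consistent.
ONPG +: the one remaining candidate is consistent.
Citrate +: the one remaining candidate is consistent.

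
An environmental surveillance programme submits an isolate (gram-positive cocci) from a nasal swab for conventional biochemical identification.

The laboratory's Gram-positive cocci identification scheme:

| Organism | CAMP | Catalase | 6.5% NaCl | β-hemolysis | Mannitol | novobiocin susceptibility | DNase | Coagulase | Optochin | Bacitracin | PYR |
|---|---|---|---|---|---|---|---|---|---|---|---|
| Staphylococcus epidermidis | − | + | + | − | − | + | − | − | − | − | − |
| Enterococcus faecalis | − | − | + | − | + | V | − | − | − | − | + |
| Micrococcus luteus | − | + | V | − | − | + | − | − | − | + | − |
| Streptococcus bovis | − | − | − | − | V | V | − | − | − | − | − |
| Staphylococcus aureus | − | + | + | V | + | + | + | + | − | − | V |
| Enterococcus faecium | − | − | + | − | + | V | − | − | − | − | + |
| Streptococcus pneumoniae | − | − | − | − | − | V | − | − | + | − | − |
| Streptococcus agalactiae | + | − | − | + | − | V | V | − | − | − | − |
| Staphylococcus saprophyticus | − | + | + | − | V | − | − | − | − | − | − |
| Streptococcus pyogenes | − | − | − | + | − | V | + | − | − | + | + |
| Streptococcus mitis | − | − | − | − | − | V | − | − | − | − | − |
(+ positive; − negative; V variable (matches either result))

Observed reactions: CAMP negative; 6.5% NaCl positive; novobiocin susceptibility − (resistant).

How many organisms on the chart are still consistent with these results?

novobiocin susceptibility −: excludes Staphylococcus epidermidis, Micrococcus luteus, Staphylococcus aureus — 8 left.
CAMP −: excludes Streptococcus agalactiae — 7 left.
6.5% NaCl +: excludes Streptococcus bovis, Streptococcus pneumoniae, Streptococcus pyogenes, Streptococcus mitis — 3 left.
Still consistent: Enterococcus faecalis, Enterococcus faecium, Staphylococcus saprophyticus.

3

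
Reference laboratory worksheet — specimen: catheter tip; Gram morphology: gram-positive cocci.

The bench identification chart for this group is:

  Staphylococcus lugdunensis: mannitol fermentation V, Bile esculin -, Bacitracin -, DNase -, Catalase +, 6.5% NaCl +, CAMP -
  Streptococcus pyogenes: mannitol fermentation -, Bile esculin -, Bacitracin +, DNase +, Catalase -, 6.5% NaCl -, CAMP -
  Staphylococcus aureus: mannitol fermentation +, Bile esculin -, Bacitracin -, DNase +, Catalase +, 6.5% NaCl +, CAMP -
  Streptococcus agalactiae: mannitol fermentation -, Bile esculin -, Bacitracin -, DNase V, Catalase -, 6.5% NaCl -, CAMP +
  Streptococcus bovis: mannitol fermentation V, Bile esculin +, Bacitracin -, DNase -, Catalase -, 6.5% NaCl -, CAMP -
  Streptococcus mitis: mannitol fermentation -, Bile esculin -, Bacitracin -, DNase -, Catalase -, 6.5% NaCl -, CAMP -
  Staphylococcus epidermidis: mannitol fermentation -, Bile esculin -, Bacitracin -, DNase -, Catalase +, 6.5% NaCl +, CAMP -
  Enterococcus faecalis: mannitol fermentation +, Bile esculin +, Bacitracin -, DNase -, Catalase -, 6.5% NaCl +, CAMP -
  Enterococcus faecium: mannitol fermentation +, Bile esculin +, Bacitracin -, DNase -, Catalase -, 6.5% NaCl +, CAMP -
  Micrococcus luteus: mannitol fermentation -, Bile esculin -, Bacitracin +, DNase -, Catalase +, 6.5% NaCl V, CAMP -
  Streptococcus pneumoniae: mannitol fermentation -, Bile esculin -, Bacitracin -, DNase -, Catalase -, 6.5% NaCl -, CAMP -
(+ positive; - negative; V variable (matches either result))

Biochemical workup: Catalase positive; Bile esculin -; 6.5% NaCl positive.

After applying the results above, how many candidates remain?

Catalase +: excludes 7 organisms — 4 left.
Bile esculin -: all 4 remaining candidates are consistent.
6.5% NaCl +: all 4 remaining candidates are consistent.
Still consistent: Micrococcus luteus, Staphylococcus aureus, Staphylococcus epidermidis, Staphylococcus lugdunensis.

4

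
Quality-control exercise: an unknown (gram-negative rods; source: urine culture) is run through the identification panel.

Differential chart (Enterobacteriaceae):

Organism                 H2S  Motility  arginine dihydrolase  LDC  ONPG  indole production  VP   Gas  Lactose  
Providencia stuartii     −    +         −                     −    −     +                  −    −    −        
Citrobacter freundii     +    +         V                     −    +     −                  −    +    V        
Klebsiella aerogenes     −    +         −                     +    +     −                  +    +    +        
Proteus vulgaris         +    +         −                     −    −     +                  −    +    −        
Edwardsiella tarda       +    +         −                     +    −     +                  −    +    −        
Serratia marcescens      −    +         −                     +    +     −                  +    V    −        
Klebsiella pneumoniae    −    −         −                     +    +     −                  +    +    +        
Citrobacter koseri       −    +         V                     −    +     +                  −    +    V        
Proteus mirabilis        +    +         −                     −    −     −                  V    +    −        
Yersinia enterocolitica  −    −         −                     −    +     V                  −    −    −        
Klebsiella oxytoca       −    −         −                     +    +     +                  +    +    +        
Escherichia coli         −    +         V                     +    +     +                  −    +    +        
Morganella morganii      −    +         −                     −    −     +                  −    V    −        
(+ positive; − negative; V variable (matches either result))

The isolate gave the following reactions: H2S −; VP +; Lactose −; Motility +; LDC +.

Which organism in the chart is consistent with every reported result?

LDC +: excludes 7 organisms — 6 left.
H2S −: excludes Edwardsiella tarda — 5 left.
Lactose −: excludes Klebsiella aerogenes, Klebsiella pneumoniae, Klebsiella oxytoca, Escherichia coli — 1 left.
VP +: the one remaining candidate is consistent.
Motility +: the one remaining candidate is consistent.

Serratia marcescens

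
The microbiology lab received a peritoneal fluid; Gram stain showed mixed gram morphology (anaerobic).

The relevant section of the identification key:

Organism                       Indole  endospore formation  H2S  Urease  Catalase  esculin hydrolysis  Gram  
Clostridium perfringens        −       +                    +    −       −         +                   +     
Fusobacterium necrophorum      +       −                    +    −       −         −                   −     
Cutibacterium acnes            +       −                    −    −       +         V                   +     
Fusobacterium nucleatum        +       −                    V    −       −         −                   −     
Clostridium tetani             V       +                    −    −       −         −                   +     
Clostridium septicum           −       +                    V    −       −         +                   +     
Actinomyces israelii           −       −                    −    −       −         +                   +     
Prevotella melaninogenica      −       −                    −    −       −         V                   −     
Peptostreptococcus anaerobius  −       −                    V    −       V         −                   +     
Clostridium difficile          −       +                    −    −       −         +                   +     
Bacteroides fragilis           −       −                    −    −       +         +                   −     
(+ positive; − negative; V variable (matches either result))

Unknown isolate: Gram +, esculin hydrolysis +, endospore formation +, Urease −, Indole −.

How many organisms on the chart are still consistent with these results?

3

Urease −: all 11 remaining candidates are consistent.
esculin hydrolysis +: excludes Fusobacterium necrophorum, Fusobacterium nucleatum, Clostridium tetani, Peptostreptococcus anaerobius — 7 left.
Indole −: excludes Cutibacterium acnes — 6 left.
Gram +: excludes Prevotella melaninogenica, Bacteroides fragilis — 4 left.
endospore formation +: excludes Actinomyces israelii — 3 left.
Still consistent: Clostridium difficile, Clostridium perfringens, Clostridium septicum.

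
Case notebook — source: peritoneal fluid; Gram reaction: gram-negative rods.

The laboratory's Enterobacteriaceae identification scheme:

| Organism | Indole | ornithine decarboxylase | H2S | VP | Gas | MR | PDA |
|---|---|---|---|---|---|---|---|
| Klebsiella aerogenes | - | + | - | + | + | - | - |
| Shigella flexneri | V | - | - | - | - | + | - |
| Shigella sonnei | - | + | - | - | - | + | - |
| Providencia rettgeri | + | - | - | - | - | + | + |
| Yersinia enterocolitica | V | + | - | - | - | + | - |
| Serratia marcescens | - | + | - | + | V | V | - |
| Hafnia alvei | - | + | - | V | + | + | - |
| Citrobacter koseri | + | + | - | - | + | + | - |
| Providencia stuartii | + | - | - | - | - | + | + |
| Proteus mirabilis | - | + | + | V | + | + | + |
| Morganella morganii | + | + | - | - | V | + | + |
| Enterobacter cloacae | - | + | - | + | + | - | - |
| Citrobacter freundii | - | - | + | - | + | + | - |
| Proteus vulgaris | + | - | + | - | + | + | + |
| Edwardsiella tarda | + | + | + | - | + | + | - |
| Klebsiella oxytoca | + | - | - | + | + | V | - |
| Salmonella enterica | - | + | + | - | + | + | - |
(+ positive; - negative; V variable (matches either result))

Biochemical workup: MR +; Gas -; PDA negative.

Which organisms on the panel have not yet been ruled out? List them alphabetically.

Gas -: excludes 10 organisms — 7 left.
PDA -: excludes Providencia rettgeri, Providencia stuartii, Morganella morganii — 4 left.
MR +: all 4 remaining candidates are consistent.

Serratia marcescens, Shigella flexneri, Shigella sonnei, Yersinia enterocolitica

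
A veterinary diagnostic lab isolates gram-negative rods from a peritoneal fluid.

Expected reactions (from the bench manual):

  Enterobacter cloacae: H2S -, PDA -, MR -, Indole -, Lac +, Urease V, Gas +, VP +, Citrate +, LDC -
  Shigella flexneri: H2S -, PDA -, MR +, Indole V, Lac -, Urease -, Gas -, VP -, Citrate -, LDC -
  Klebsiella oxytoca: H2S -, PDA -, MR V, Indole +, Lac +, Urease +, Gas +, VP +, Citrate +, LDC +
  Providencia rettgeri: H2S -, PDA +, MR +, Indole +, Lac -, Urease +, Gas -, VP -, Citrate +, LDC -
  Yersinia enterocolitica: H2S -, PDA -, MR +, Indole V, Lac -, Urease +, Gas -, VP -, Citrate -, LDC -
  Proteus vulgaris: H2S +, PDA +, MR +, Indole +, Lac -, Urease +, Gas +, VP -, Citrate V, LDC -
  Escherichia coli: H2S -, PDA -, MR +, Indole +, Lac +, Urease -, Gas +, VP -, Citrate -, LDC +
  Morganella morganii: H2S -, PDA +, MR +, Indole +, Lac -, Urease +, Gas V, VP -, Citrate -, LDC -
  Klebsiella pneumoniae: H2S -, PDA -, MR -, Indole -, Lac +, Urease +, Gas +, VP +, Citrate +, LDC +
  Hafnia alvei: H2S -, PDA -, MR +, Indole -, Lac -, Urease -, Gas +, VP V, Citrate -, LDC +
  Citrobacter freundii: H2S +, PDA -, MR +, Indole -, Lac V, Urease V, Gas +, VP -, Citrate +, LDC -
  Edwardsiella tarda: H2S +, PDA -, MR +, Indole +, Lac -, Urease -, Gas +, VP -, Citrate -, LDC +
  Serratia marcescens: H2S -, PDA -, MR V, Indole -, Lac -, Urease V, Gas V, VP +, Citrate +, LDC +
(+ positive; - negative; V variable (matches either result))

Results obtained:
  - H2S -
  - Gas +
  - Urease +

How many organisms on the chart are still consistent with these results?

Gas +: excludes Shigella flexneri, Providencia rettgeri, Yersinia enterocolitica — 10 left.
Urease +: excludes Escherichia coli, Hafnia alvei, Edwardsiella tarda — 7 left.
H2S -: excludes Proteus vulgaris, Citrobacter freundii — 5 left.
Still consistent: Enterobacter cloacae, Klebsiella oxytoca, Klebsiella pneumoniae, Morganella morganii, Serratia marcescens.

5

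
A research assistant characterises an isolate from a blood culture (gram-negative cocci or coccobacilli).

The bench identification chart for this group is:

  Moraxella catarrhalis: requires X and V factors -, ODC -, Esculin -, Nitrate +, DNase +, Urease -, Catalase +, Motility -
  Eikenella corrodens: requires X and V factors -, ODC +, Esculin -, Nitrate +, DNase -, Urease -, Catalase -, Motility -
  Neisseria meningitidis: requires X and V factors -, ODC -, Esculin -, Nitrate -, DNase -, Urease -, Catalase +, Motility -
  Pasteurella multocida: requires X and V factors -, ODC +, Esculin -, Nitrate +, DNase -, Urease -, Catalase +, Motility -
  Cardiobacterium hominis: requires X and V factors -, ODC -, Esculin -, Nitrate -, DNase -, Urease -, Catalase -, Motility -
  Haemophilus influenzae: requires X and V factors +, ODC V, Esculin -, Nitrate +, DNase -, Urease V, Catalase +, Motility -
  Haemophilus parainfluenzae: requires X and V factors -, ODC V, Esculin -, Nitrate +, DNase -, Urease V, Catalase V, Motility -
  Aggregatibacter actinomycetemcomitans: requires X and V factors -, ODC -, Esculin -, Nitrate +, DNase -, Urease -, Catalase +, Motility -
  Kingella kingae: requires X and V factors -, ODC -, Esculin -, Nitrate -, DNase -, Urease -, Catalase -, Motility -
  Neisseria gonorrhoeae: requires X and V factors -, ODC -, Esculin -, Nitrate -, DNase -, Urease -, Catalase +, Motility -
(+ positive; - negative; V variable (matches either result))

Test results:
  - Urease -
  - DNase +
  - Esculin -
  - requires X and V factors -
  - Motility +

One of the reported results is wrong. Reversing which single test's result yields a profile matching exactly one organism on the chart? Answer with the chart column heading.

Motility

As reported, no row in the chart matches all 5 reactions.
Reversing DNase → still no organism matches.
Reversing requires X and V factors → still no organism matches.
Reversing Motility (to -) → unique match: Moraxella catarrhalis.
Reversing Urease → still no organism matches.
Reversing Esculin → still no organism matches.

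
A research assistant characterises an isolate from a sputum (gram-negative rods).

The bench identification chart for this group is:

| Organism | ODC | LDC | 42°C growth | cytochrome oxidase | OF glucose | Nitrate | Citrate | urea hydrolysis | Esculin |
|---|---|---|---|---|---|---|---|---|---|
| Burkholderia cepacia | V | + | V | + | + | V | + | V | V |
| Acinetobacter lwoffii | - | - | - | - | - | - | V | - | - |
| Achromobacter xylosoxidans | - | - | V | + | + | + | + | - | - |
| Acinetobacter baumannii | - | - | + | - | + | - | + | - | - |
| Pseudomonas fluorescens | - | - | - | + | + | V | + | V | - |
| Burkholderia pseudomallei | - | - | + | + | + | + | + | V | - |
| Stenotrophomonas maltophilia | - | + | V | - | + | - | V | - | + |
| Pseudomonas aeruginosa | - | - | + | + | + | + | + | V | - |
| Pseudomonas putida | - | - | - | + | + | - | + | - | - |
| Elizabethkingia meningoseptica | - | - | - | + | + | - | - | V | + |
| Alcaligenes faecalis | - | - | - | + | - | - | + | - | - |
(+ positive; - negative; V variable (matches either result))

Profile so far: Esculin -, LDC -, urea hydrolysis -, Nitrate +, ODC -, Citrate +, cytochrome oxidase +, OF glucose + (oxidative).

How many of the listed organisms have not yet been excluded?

cytochrome oxidase +: excludes Acinetobacter lwoffii, Acinetobacter baumannii, Stenotrophomonas maltophilia — 8 left.
ODC -: all 8 remaining candidates are consistent.
OF glucose +: excludes Alcaligenes faecalis — 7 left.
urea hydrolysis -: all 7 remaining candidates are consistent.
LDC -: excludes Burkholderia cepacia — 6 left.
Esculin -: excludes Elizabethkingia meningoseptica — 5 left.
Citrate +: all 5 remaining candidates are consistent.
Nitrate +: excludes Pseudomonas putida — 4 left.
Still consistent: Achromobacter xylosoxidans, Burkholderia pseudomallei, Pseudomonas aeruginosa, Pseudomonas fluorescens.

4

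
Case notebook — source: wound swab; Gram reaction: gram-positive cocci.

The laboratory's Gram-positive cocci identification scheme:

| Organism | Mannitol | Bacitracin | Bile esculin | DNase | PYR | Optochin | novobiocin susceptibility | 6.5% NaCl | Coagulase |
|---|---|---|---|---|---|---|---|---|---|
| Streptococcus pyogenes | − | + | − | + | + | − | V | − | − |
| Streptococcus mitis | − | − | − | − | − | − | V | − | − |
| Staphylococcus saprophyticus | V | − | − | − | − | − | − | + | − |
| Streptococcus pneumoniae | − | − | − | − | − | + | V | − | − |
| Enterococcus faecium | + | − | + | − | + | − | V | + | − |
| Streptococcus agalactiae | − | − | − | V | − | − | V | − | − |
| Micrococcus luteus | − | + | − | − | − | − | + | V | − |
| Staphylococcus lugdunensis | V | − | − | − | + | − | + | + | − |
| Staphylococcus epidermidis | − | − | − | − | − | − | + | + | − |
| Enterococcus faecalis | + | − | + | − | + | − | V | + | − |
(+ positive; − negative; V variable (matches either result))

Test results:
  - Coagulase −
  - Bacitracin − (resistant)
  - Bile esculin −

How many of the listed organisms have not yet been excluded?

6

Bile esculin −: excludes Enterococcus faecium, Enterococcus faecalis — 8 left.
Coagulase −: all 8 remaining candidates are consistent.
Bacitracin −: excludes Streptococcus pyogenes, Micrococcus luteus — 6 left.
Still consistent: Staphylococcus epidermidis, Staphylococcus lugdunensis, Staphylococcus saprophyticus, Streptococcus agalactiae, Streptococcus mitis, Streptococcus pneumoniae.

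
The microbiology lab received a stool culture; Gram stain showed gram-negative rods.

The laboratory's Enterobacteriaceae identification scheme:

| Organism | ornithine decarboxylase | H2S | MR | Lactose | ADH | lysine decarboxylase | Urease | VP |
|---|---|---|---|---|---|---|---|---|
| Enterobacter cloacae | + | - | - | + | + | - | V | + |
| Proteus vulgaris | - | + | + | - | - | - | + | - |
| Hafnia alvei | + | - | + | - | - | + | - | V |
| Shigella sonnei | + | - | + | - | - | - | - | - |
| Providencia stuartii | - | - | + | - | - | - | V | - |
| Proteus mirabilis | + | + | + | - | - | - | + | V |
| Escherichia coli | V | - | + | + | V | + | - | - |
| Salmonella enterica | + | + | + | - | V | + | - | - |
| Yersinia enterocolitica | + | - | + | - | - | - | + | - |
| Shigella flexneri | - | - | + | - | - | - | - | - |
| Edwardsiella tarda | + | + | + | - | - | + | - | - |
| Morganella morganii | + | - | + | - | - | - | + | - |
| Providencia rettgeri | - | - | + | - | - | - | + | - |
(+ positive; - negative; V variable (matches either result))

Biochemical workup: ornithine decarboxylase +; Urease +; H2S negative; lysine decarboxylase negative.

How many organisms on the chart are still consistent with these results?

lysine decarboxylase -: excludes Hafnia alvei, Escherichia coli, Salmonella enterica, Edwardsiella tarda — 9 left.
H2S -: excludes Proteus vulgaris, Proteus mirabilis — 7 left.
Urease +: excludes Shigella sonnei, Shigella flexneri — 5 left.
ornithine decarboxylase +: excludes Providencia stuartii, Providencia rettgeri — 3 left.
Still consistent: Enterobacter cloacae, Morganella morganii, Yersinia enterocolitica.

3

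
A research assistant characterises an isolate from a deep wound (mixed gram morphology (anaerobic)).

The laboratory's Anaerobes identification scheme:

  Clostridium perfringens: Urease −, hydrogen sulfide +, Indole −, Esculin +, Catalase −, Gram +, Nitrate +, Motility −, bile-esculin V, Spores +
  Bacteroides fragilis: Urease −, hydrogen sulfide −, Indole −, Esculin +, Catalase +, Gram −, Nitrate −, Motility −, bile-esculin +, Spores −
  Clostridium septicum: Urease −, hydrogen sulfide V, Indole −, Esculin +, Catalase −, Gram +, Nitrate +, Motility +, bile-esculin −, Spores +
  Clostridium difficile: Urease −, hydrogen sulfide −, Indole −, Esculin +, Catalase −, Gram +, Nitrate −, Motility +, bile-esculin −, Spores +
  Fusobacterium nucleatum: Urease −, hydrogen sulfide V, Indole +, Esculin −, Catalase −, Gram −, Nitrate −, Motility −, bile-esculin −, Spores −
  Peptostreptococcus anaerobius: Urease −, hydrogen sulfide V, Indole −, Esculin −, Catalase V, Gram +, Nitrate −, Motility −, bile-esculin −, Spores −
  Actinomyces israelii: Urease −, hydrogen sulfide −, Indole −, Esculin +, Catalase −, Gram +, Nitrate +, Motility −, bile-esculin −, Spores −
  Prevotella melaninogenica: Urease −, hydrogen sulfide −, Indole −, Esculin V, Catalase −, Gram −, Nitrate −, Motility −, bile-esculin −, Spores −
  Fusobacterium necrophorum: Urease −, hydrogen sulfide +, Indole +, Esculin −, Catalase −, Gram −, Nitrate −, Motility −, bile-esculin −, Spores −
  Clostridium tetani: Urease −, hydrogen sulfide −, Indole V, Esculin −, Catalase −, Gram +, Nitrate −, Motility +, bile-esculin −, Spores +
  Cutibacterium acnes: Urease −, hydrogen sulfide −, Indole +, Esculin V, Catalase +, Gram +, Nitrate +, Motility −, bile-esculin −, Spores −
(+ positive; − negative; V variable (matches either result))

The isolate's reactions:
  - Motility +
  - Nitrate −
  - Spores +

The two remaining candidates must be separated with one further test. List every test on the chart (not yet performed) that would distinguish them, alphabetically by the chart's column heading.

Esculin

Nitrate −: excludes Clostridium perfringens, Clostridium septicum, Actinomyces israelii, Cutibacterium acnes — 7 left.
Motility +: excludes 5 organisms — 2 left.
Spores +: all 2 remaining candidates are consistent.
Two candidates remain: Clostridium difficile and Clostridium tetani.
  Urease: − vs − — same for both, does not separate.
  hydrogen sulfide: − vs − — same for both, does not separate.
  Indole: − vs V — variable for at least one, does not separate.
  Esculin: Clostridium difficile +, Clostridium tetani − — discriminates.
  Catalase: − vs − — same for both, does not separate.
  Gram: + vs + — same for both, does not separate.
  bile-esculin: − vs − — same for both, does not separate.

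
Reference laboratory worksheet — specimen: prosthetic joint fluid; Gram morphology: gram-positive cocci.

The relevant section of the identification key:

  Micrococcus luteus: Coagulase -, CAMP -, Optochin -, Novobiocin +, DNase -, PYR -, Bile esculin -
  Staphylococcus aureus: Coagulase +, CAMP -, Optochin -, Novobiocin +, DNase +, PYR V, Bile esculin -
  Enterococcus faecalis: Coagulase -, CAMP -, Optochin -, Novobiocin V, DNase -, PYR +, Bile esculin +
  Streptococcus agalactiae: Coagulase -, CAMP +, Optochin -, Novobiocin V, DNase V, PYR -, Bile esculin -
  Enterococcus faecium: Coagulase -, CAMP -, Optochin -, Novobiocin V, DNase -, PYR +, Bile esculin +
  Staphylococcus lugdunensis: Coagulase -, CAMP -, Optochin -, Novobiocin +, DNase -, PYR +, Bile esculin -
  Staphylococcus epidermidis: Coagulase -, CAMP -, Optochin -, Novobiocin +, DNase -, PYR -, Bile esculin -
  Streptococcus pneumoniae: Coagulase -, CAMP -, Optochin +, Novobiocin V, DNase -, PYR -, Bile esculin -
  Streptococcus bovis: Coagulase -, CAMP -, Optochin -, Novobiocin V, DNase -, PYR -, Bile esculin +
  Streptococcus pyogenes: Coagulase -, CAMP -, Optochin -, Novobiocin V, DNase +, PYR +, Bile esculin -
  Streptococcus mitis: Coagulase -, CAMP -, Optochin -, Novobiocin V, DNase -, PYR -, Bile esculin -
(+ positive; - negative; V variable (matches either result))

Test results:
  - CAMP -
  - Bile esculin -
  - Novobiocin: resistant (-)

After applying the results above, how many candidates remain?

3

CAMP -: excludes Streptococcus agalactiae — 10 left.
Novobiocin -: excludes Micrococcus luteus, Staphylococcus aureus, Staphylococcus lugdunensis, Staphylococcus epidermidis — 6 left.
Bile esculin -: excludes Enterococcus faecalis, Enterococcus faecium, Streptococcus bovis — 3 left.
Still consistent: Streptococcus mitis, Streptococcus pneumoniae, Streptococcus pyogenes.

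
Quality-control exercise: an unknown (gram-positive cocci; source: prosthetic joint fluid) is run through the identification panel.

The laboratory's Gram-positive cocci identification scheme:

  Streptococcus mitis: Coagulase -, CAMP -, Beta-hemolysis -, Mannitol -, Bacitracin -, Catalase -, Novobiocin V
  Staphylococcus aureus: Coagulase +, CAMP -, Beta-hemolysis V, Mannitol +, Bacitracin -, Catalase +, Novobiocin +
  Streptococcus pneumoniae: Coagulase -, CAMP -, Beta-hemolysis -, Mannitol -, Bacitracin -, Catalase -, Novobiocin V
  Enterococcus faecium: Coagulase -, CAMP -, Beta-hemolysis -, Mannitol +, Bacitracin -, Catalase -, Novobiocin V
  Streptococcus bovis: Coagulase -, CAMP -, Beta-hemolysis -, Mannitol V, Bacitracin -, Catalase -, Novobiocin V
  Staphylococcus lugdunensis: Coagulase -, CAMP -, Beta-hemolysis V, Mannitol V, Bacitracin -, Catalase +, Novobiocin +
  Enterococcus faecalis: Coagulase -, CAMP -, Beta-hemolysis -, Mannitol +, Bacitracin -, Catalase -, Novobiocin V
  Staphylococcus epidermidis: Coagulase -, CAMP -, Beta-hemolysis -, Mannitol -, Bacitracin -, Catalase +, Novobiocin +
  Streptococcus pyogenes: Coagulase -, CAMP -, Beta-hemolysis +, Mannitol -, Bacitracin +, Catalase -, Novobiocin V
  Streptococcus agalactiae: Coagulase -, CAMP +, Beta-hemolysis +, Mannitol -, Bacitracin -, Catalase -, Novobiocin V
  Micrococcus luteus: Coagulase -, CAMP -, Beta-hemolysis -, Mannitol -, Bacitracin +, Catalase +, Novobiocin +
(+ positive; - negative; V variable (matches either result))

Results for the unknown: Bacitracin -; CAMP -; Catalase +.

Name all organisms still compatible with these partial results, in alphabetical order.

Staphylococcus aureus, Staphylococcus epidermidis, Staphylococcus lugdunensis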